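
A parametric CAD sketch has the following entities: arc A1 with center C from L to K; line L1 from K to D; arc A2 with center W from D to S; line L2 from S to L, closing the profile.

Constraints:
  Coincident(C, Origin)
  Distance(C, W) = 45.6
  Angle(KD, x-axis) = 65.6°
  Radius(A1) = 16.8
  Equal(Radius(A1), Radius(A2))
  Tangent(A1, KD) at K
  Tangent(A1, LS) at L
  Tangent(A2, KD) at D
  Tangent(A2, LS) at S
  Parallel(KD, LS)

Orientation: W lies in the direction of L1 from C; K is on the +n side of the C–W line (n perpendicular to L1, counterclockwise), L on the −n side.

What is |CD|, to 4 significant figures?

48.60

The slot axis is L1's direction at 65.6°, so u = (cos 65.6°, sin 65.6°) = (0.4131, 0.9107) and n = (−sin 65.6°, cos 65.6°) = (-0.9107, 0.4131). C is at the origin and W lies 45.6 along u from C, so W = 45.6·u = (18.84, 41.53). Tangency of A1 to both parallel lines with radius 16.8 puts K and L at C ± 16.8·n: K = (-15.30, 6.940), L = (15.30, -6.940). Equal radii place D and S the same way about W: D = W + 16.8·n = (3.538, 48.47), S = W − 16.8·n = (34.14, 34.59). Then |CD| = |D − C| = 48.60.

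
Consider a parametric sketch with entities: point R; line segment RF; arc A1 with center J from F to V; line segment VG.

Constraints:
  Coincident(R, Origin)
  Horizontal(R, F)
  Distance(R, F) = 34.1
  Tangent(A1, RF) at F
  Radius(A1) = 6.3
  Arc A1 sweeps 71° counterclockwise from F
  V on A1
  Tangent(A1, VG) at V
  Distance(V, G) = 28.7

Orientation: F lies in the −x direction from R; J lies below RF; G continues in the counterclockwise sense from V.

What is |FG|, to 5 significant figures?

34.916

R is at the origin; RF is horizontal with |RF| = 34.1 and F on the −x side, so F = (-34.100, 0.0000). Since A1 is tangent to RF there, JF ⟂ RF, so J = F + (0, -6.3) = (-34.100, -6.3000). On A1, F sits at bearing 90° from J; a 71° counterclockwise sweep puts V at bearing 161°, so V = J + 6.3·(cos 161°, sin 161°) = (-40.057, -4.2489). A1 meets VG tangentially, so JV is at right angles to VG, so VG runs along (−sin 161°, cos 161°); with |VG| = 28.7, G = (-49.401, -31.385). Then |FG| = |G − F| = 34.916.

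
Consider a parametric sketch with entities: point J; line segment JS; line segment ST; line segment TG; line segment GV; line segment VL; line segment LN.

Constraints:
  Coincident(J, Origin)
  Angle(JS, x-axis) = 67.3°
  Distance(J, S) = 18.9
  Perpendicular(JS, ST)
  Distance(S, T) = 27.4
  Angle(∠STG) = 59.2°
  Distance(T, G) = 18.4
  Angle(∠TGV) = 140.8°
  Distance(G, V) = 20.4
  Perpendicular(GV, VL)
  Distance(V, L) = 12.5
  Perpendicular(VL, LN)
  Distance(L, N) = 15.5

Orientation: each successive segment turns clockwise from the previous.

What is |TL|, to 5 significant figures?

34.670

J is at the origin; JS runs at 67.3° with length 18.9, so S = (7.2936, 17.436). The perpendicularity gives ST at right angles to JS, so ST runs at -22.700°; with |ST| = 27.4, T = (32.571, 6.8621). ∠STG = 59.2° gives TG at -143.50° from the x-axis; with |TG| = 18.4, G = (17.780, -4.0826). ∠TGV = 140.8° gives GV at 177.30° from the x-axis; with |GV| = 20.4, V = (-2.5972, -3.1216). GV is perpendicular to VL, so VL runs at 87.300°; with |VL| = 12.5, L = (-2.0083, 9.3645). Then |TL| = |L − T| = 34.670.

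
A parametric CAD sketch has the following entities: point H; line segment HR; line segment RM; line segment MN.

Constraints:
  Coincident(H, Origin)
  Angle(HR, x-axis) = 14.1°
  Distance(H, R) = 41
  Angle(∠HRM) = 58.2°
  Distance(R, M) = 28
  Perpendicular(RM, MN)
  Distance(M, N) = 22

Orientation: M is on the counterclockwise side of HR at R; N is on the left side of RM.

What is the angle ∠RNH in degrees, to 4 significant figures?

101.7°

H is at the origin; HR runs at 14.1° with length 41.0, so R = 41.0·(cos 14.1°, sin 14.1°) = (39.76, 9.988). ∠HRM = 58.2°, so RM runs at 14.1° + (180° − 58.2°) = 135.9° from the x-axis; with |RM| = 28.0, M = R + 28.0·(cos 135.9°, sin 135.9°) = (19.66, 29.47). RM ⟂ MN; with |MN| = 22.0 on the left of RM, N = M + 22.0·(-0.6959, -0.7181) = (4.347, 13.67). Then cos ∠RNH = NR·NH / (|NR||NH|), giving 101.7°.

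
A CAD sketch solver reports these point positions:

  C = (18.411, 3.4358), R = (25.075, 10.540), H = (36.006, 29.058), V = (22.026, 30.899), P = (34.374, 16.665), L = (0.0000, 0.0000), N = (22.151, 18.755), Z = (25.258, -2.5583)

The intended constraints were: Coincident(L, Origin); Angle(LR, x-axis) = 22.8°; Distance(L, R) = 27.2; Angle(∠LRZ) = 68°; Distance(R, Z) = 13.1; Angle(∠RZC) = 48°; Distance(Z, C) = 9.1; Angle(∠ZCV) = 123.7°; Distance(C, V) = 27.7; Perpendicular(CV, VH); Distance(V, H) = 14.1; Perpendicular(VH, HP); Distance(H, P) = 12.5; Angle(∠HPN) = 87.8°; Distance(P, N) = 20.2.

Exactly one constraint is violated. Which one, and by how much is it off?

Distance(P, N) = 20.2 — off by 7.80.

L = (0.00, 0.00) ✓; LR at 22.80° ✓; |LR| = 27.20 ✓; ∠LRZ = 68.00° ✓; |RZ| = 13.10 ✓; ∠RZC = 48.00° ✓; |ZC| = 9.100 ✓; ∠ZCV = 123.7° ✓; |CV| = 27.70 ✓; ∠(CV, VH) = 90.00° ✓; |VH| = 14.10 ✓; ∠(VH, HP) = 90.00° ✓; |HP| = 12.50 ✓; ∠HPN = 87.80° ✓; |PN| = 12.40 ✗.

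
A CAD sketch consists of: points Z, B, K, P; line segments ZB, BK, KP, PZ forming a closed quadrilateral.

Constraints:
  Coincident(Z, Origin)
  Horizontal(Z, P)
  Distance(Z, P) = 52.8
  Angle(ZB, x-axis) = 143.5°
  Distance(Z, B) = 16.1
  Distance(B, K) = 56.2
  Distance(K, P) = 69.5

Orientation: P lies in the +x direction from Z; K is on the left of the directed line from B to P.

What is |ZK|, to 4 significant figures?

60.23

Z is at the origin; Z and P share the same y with |ZP| = 52.8 and P in +x, so P = (52.8, 0). ZB runs at 143.5° with |ZB| = 16.1, so B = (-12.94, 9.577). K is determined by |BK| = 56.2 and |KP| = 69.5 together: it lies at the intersection of circle(B, 56.2) and circle(P, 69.5). With |BP| = 66.44, the foot of the radical line on BP is 20.64 from B and the perpendicular offset is √(56.2² − 20.64²) = 52.27. Taking the left-of-BP solution: K = (15.01, 58.33).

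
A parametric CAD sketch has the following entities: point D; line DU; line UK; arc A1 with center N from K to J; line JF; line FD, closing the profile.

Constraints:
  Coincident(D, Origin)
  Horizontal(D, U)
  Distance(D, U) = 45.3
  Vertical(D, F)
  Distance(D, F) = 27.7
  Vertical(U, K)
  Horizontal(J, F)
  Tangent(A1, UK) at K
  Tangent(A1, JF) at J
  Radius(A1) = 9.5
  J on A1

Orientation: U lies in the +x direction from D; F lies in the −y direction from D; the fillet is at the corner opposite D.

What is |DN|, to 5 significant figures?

40.161

D is at the origin; D and U share the same y with |DU| = 45.3 and U on the +x side, so U = (45.300, 0.0000). D and F share the same x with |DF| = 27.7 and F on the −y side, so F = (0.0000, -27.700). The virtual corner opposite D is at (45.300, -27.700). The tangent condition forces NK to be normal to UK and since A1 is tangent to JF there, NJ ⟂ JF, with radius 9.5, so the center N sits 9.5 in from both sides at N = (35.800, -18.200). Then |DN| = |N − D| = 40.161.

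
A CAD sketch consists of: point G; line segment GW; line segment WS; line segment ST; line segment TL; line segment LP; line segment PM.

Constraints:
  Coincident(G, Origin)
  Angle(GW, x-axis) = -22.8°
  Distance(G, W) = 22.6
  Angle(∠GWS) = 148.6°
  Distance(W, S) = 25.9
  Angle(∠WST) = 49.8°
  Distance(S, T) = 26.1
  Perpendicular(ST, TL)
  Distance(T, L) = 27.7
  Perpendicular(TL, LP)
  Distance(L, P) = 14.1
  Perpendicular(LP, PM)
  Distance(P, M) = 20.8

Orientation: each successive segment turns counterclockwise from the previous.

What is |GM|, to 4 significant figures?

32.94

G is at the origin; GW runs at -22.8° with length 22.6, so W = (20.83, -8.758). ∠GWS = 148.6° gives WS at 8.600° from the x-axis; with |WS| = 25.9, S = (46.44, -4.885). ∠WST = 49.8° gives ST at 138.8° from the x-axis; with |ST| = 26.1, T = (26.80, 12.31). ST ⟂ TL, so TL runs at -131.2°; with |TL| = 27.7, L = (8.559, -8.535). TL ⟂ LP, so LP runs at -41.20°; with |LP| = 14.1, P = (19.17, -17.82). The perpendicularity gives PM at right angles to LP, so PM runs at 48.80°; with |PM| = 20.8, M = (32.87, -2.172). Then |GM| = |M − G| = 32.94.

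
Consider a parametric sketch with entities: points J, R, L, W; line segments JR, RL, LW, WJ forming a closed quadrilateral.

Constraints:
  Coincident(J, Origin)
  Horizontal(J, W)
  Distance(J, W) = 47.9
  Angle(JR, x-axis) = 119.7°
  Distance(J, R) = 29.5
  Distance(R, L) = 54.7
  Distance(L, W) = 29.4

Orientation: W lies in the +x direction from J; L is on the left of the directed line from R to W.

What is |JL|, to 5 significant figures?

49.027

J is at the origin; JW is horizontal with |JW| = 47.9 and W in +x, so W = (47.9, 0). JR runs at 119.7° with |JR| = 29.5, so R = (-14.616, 25.625). L is determined by |RL| = 54.7 and |LW| = 29.4 together: it lies at the intersection of circle(R, 54.7) and circle(W, 29.4). With |RW| = 67.564, the foot of the radical line on RW is 49.528 from R and the perpendicular offset is √(54.7² − 49.528²) = 23.218. Taking the left-of-RW solution: L = (40.017, 28.324).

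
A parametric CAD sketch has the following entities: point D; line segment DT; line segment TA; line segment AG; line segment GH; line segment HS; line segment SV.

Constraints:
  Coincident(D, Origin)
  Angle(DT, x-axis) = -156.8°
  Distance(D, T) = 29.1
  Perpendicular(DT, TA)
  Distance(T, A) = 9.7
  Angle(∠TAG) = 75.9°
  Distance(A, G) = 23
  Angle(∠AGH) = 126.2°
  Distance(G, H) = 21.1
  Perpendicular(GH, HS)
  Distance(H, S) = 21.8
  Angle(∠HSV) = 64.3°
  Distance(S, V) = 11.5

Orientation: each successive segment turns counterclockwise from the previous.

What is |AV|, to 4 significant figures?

24.38

D is at the origin; DT runs at -156.8° with length 29.1, so T = (-26.75, -11.46). DT is perpendicular to TA, so TA runs at -66.80°; with |TA| = 9.7, A = (-22.93, -20.38). ∠TAG = 75.9° gives AG at 37.30° from the x-axis; with |AG| = 23.0, G = (-4.630, -6.442). ∠AGH = 126.2° gives GH at 91.10° from the x-axis; with |GH| = 21.1, H = (-5.035, 14.65). GH is perpendicular to HS, so HS runs at -178.9°; with |HS| = 21.8, S = (-26.83, 14.24). ∠HSV = 64.3° gives SV at -63.20° from the x-axis; with |SV| = 11.5, V = (-21.65, 3.971). Then |AV| = |V − A| = 24.38.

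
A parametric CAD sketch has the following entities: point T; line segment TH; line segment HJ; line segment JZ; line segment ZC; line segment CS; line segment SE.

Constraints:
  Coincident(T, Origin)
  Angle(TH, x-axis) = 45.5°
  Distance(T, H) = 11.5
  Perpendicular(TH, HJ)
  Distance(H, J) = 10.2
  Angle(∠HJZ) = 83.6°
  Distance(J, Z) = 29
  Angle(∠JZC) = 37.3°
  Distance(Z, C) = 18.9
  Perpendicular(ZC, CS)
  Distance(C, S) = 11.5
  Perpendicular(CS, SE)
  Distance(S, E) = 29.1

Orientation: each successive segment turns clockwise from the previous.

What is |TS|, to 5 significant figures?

8.5967

∠JZC = 37.3° gives ZC at 76.400° from the x-axis; with |ZC| = 18.9, C = (-2.7255, 1.1336). ZC ⟂ CS, so CS runs at -13.600°; with |CS| = 11.5, S = (8.4520, -1.5706). Then |TS| = |S − T| = 8.5967.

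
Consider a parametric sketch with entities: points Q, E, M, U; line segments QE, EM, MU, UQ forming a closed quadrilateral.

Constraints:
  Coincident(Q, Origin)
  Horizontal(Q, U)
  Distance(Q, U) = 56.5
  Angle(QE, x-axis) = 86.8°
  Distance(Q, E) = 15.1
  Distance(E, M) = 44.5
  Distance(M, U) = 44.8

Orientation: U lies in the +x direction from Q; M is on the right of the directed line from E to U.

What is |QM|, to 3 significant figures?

32.0

Checks: |EM| = 44.50 ✓; |MU| = 44.80 ✓.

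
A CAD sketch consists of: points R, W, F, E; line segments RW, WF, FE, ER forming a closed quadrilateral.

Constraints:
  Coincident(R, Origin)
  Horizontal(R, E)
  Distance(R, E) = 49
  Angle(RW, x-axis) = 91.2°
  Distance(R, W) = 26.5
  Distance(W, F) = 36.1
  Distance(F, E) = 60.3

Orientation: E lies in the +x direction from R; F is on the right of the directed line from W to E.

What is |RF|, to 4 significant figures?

13.48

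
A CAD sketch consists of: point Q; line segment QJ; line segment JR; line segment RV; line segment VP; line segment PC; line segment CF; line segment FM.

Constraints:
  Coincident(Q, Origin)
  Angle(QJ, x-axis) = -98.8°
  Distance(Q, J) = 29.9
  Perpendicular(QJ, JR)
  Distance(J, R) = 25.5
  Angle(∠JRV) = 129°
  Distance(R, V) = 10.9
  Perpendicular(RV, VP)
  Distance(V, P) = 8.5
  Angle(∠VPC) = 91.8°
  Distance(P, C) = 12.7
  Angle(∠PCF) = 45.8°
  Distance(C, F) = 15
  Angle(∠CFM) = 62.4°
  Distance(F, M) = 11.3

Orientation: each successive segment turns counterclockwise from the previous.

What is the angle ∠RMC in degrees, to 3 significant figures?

36.6°

Q is at the origin; QJ runs at -98.8° with length 29.9, so J = (-4.57, -29.5). The perpendicularity gives JR at right angles to QJ, so JR runs at -8.80°; with |JR| = 25.5, R = (20.6, -33.4). ∠JRV = 129.0° gives RV at 42.2° from the x-axis; with |RV| = 10.9, V = (28.7, -26.1). RV ⟂ VP, so VP runs at 132°; with |VP| = 8.5, P = (23.0, -19.8). ∠VPC = 91.8° gives PC at -140° from the x-axis; with |PC| = 12.7, C = (13.3, -28.1). ∠PCF = 45.8° gives CF at -5.40° from the x-axis; with |CF| = 15.0, F = (28.3, -29.5). ∠CFM = 62.4° gives FM at 112° from the x-axis; with |FM| = 11.3, M = (24.0, -19.0). Then cos ∠RMC = MR·MC / (|MR||MC|), giving 36.6°.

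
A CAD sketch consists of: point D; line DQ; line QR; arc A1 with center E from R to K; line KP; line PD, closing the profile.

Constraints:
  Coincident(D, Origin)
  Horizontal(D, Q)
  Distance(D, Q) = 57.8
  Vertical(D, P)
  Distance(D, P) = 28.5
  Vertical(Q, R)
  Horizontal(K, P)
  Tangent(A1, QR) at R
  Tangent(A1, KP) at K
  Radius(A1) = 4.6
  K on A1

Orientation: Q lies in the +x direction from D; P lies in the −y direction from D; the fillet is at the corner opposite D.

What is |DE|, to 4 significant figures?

58.32

D and P share the same x with |DP| = 28.5 and P on the −y side, so P = (0.000, -28.50). The virtual corner opposite D is at (57.80, -28.50). The tangent condition forces ER to be normal to QR and since A1 is tangent to KP there, EK ⟂ KP, with radius 4.6, so the center E sits 4.6 in from both sides at E = (53.20, -23.90). Then |DE| = |E − D| = 58.32.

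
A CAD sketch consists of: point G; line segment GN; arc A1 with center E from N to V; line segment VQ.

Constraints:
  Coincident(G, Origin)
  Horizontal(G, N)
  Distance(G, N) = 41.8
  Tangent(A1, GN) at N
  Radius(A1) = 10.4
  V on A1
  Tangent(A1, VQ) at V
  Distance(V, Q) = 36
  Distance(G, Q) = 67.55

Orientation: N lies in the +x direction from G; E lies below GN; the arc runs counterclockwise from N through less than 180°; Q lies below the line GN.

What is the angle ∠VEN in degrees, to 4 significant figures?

116.0°

Checks: |EV| = 10.40 ✓; ∠(EV, VQ) = 90.00° ✓; |VQ| = 36.00 ✓; |GQ| = 67.55 ✓.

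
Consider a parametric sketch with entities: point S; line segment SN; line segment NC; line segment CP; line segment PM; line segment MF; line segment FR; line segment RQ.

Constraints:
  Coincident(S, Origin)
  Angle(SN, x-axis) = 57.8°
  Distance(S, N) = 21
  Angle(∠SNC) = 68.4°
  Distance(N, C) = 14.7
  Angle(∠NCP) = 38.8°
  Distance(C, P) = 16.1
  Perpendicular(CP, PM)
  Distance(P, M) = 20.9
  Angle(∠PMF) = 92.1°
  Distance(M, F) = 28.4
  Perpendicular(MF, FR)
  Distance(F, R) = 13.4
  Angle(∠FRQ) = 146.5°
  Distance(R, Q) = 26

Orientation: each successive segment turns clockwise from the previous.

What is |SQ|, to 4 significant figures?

17.12

S is at the origin; SN runs at 57.8° with length 21.0, so N = (11.19, 17.77). ∠SNC = 68.4° gives NC at -53.80° from the x-axis; with |NC| = 14.7, C = (19.87, 5.908). ∠NCP = 38.8° gives CP at 165.0° from the x-axis; with |CP| = 16.1, P = (4.321, 10.07). The perpendicularity gives PM at right angles to CP, so PM runs at 75.00°; with |PM| = 20.9, M = (9.730, 30.26). ∠PMF = 92.1° gives MF at -12.90° from the x-axis; with |MF| = 28.4, F = (37.41, 23.92). MF ⟂ FR, so FR runs at -102.9°; with |FR| = 13.4, R = (34.42, 10.86). ∠FRQ = 146.5° gives RQ at -136.4° from the x-axis; with |RQ| = 26.0, Q = (15.59, -7.070). Then |SQ| = |Q − S| = 17.12.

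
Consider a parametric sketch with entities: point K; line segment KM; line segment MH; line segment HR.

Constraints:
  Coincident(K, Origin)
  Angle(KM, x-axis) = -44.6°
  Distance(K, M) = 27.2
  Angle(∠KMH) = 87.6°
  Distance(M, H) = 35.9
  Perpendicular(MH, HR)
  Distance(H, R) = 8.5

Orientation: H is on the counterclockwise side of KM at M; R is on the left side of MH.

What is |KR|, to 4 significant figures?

39.46

∠KMH = 87.6°, so MH runs at -44.6° + (180° − 87.6°) = 47.80° from the x-axis; with |MH| = 35.9, H = M + 35.9·(cos 47.80°, sin 47.80°) = (43.48, 7.496). MH ⟂ HR; with |HR| = 8.5 on the left of MH, R = H + 8.5·(-0.7408, 0.6717) = (37.19, 13.21). Then |KR| = |R − K| = 39.46.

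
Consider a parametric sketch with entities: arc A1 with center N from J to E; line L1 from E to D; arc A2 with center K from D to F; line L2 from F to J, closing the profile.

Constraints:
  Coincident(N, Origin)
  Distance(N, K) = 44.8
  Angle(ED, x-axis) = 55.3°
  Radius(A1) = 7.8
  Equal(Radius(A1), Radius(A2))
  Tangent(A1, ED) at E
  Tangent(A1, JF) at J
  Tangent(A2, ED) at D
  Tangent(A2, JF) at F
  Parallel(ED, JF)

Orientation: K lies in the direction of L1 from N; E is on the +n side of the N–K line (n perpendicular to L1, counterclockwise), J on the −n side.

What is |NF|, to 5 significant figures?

45.474

The slot axis is L1's direction at 55.3°, so u = (cos 55.3°, sin 55.3°) = (0.56928, 0.82214) and n = (−sin 55.3°, cos 55.3°) = (-0.82214, 0.56928). N is at the origin and K lies 44.8 along u from N, so K = 44.8·u = (25.504, 36.832). Tangency of A1 to both parallel lines with radius 7.8 puts E and J at N ± 7.8·n: E = (-6.4127, 4.4404), J = (6.4127, -4.4404). Equal radii place D and F the same way about K: D = K + 7.8·n = (19.091, 41.272), F = K − 7.8·n = (31.916, 32.392). Then |NF| = |F − N| = 45.474.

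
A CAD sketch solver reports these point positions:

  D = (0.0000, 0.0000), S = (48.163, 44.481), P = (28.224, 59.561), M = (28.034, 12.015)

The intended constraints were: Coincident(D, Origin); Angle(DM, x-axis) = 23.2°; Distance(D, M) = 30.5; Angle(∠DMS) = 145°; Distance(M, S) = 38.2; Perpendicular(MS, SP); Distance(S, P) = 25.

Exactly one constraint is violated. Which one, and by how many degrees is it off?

Perpendicular(MS, SP) — off by 5.30°.

D = (0.00, 0.00) ✓; DM at 23.20° ✓; |DM| = 30.50 ✓; ∠DMS = 145.0° ✓; |MS| = 38.20 ✓; ∠(MS, SP) = 84.70° ✗; |SP| = 25.00 ✓.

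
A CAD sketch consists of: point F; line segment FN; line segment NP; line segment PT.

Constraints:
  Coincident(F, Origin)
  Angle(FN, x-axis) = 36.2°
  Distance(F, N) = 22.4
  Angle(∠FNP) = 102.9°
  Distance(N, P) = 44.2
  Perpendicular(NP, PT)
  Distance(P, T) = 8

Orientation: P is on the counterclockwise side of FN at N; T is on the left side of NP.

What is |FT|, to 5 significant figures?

51.109

∠FNP = 102.9°, so NP runs at 36.2° + (180° − 102.9°) = 113.30° from the x-axis; with |NP| = 44.2, P = N + 44.2·(cos 113.30°, sin 113.30°) = (0.59280, 53.825). NP is perpendicular to PT; with |PT| = 8.0 on the left of NP, T = P + 8.0·(-0.91845, -0.39555) = (-6.7548, 50.661). Then |FT| = |T − F| = 51.109.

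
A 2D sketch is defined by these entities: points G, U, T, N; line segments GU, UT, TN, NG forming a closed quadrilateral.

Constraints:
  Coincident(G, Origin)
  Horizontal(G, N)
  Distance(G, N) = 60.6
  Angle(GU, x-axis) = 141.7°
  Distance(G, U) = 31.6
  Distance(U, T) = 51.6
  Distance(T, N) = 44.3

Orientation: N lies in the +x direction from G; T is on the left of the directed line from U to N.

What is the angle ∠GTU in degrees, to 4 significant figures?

37.60°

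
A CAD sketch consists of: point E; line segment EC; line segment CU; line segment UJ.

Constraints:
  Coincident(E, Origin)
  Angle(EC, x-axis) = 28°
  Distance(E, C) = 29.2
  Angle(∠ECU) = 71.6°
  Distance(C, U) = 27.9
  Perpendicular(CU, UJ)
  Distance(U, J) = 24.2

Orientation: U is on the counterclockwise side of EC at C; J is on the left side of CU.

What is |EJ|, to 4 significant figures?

19.01

E is at the origin; EC runs at 28.0° with length 29.2, so C = 29.2·(cos 28.0°, sin 28.0°) = (25.78, 13.71). ∠ECU = 71.6°, so CU runs at 28.0° + (180° − 71.6°) = 136.4° from the x-axis; with |CU| = 27.9, U = C + 27.9·(cos 136.4°, sin 136.4°) = (5.578, 32.95). The perpendicularity gives UJ at right angles to CU; with |UJ| = 24.2 on the left of CU, J = U + 24.2·(-0.6896, -0.7242) = (-11.11, 15.42). Then |EJ| = |J − E| = 19.01.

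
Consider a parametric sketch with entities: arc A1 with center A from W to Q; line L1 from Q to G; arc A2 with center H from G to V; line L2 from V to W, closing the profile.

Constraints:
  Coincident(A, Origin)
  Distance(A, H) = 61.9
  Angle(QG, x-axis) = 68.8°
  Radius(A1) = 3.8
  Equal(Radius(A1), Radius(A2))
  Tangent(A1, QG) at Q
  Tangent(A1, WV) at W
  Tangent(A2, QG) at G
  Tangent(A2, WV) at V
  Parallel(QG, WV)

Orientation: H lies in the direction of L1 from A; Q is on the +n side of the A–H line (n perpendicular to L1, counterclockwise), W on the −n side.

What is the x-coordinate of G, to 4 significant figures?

18.84

The slot axis is L1's direction at 68.8°, so u = (cos 68.8°, sin 68.8°) = (0.3616, 0.9323) and n = (−sin 68.8°, cos 68.8°) = (-0.9323, 0.3616). A is at the origin and H lies 61.9 along u from A, so H = 61.9·u = (22.38, 57.71). Tangency of A1 to both parallel lines with radius 3.8 puts Q and W at A ± 3.8·n: Q = (-3.543, 1.374), W = (3.543, -1.374). Equal radii place G and V the same way about H: G = H + 3.8·n = (18.84, 59.09), V = H − 3.8·n = (25.93, 56.34). So G.x = 18.84.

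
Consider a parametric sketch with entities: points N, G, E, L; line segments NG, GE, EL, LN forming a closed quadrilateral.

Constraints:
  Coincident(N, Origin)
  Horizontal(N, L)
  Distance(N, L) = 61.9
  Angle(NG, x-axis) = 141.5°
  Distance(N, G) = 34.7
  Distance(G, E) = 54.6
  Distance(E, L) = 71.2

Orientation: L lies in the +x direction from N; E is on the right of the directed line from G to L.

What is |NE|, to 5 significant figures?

27.944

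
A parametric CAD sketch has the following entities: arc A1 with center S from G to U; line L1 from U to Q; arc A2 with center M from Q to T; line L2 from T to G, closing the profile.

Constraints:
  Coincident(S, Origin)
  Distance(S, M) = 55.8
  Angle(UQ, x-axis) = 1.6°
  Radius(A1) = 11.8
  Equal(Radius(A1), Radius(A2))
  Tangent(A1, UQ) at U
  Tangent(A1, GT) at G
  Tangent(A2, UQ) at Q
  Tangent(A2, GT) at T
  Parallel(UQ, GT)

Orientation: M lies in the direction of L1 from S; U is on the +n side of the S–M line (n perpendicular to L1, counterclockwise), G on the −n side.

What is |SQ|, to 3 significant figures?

57.0

Tangency of A1 to both parallel lines with radius 11.8 puts U and G at S ± 11.8·n: U = (-0.329, 11.8), G = (0.329, -11.8). Equal radii place Q and T the same way about M: Q = M + 11.8·n = (55.4, 13.4), T = M − 11.8·n = (56.1, -10.2). Then |SQ| = |Q − S| = 57.0.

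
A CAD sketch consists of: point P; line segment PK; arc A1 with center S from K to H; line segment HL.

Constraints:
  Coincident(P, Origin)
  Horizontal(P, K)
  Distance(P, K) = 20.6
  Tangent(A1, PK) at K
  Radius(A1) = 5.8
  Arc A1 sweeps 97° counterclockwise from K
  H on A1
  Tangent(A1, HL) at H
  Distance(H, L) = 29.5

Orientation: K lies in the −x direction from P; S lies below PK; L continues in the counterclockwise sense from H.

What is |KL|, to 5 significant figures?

35.852

P is at the origin; PK is horizontal with |PK| = 20.6 and K on the −x side, so K = (-20.600, 0.0000). A1 meets PK tangentially, so SK is at right angles to PK, so S = K + (0, -5.8) = (-20.600, -5.8000). On A1, K sits at bearing 90° from S; a 97° counterclockwise sweep puts H at bearing 187°, so H = S + 5.8·(cos 187°, sin 187°) = (-26.357, -6.5068). The tangent condition forces SH to be normal to HL, so HL runs along (−sin 187°, cos 187°); with |HL| = 29.5, L = (-22.762, -35.787). Then |KL| = |L − K| = 35.852.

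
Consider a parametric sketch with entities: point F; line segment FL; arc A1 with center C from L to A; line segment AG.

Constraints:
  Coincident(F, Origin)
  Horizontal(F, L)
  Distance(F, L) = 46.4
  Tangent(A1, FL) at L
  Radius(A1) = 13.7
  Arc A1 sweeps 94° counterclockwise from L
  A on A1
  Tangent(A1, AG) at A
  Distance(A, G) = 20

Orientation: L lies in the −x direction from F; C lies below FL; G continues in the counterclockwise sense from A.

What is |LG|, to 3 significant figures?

36.7

On A1, L sits at bearing 90° from C; a 94° counterclockwise sweep puts A at bearing 184°, so A = C + 13.7·(cos 184°, sin 184°) = (-60.1, -14.7). A1 meets AG tangentially, so CA is at right angles to AG, so AG runs along (−sin 184°, cos 184°); with |AG| = 20.0, G = (-58.7, -34.6). Then |LG| = |G − L| = 36.7.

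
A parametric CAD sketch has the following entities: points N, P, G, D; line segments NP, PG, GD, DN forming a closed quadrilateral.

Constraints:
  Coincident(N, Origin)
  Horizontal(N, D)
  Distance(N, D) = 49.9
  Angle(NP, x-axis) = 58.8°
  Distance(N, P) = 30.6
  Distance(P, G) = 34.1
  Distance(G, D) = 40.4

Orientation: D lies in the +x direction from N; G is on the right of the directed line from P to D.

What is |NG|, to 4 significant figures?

12.63

N is at the origin; N and D share the same y with |ND| = 49.9 and D in +x, so D = (49.9, 0). NP runs at 58.8° with |NP| = 30.6, so P = (15.85, 26.17). G is determined by |PG| = 34.1 and |GD| = 40.4 together: it lies at the intersection of circle(P, 34.1) and circle(D, 40.4). With |PD| = 42.95, the foot of the radical line on PD is 16.01 from P and the perpendicular offset is √(34.1² − 16.01²) = 30.11. Taking the right-of-PD solution: G = (10.19, -7.453).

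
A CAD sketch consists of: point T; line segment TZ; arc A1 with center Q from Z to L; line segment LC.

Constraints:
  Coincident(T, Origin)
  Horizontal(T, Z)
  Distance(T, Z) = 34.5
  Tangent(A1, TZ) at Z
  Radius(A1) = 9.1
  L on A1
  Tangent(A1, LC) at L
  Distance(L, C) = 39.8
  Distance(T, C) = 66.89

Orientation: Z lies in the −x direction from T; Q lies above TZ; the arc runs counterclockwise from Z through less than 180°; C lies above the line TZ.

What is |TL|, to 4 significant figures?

29.90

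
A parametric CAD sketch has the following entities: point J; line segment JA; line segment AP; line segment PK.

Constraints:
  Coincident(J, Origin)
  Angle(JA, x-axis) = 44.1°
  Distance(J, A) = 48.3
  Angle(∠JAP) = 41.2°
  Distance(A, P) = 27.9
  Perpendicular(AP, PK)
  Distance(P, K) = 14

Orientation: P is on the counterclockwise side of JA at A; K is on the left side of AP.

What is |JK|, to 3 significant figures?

19.7

J is at the origin; JA runs at 44.1° with length 48.3, so A = 48.3·(cos 44.1°, sin 44.1°) = (34.7, 33.6). ∠JAP = 41.2°, so AP runs at 44.1° + (180° − 41.2°) = 183° from the x-axis; with |AP| = 27.9, P = A + 27.9·(cos 183°, sin 183°) = (6.82, 32.2). AP ⟂ PK; with |PK| = 14.0 on the left of AP, K = P + 14.0·(0.0506, -0.999) = (7.53, 18.2). Then |JK| = |K − J| = 19.7.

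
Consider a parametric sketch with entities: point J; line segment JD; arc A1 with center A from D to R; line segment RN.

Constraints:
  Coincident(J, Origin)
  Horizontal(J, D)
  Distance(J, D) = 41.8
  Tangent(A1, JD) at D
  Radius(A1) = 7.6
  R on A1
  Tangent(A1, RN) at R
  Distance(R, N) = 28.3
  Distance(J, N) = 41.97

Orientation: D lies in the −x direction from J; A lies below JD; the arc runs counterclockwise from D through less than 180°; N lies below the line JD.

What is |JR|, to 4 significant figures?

48.82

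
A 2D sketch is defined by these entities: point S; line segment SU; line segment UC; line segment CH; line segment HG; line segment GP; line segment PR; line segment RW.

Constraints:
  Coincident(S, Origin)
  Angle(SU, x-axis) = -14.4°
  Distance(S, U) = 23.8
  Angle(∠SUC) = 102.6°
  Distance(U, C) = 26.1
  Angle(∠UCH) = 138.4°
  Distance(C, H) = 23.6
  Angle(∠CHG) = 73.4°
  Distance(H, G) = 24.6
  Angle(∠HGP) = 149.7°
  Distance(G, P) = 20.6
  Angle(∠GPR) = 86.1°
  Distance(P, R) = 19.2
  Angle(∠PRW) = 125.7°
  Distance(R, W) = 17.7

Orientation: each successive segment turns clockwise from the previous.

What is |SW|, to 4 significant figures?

32.52

S is at the origin; SU runs at -14.4° with length 23.8, so U = (23.05, -5.919). ∠SUC = 102.6° gives UC at -91.80° from the x-axis; with |UC| = 26.1, C = (22.23, -32.01). ∠UCH = 138.4° gives CH at -133.4° from the x-axis; with |CH| = 23.6, H = (6.017, -49.15). ∠CHG = 73.4° gives HG at 120.0° from the x-axis; with |HG| = 24.6, G = (-6.283, -27.85). ∠HGP = 149.7° gives GP at 89.70° from the x-axis; with |GP| = 20.6, P = (-6.175, -7.249). ∠GPR = 86.1° gives PR at -4.200° from the x-axis; with |PR| = 19.2, R = (12.97, -8.655). ∠PRW = 125.7° gives RW at -58.50° from the x-axis; with |RW| = 17.7, W = (22.22, -23.75). Then |SW| = |W − S| = 32.52.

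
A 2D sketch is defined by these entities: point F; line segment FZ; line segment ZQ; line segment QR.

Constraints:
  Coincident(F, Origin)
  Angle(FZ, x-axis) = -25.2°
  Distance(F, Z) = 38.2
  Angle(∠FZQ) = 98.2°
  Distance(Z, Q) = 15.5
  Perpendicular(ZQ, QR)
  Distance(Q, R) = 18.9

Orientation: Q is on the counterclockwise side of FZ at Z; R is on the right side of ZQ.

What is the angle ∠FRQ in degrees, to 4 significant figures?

20.27°

F is at the origin; FZ runs at -25.2° with length 38.2, so Z = 38.2·(cos -25.2°, sin -25.2°) = (34.56, -16.26). ∠FZQ = 98.2°, so ZQ runs at -25.2° + (180° − 98.2°) = 56.60° from the x-axis; with |ZQ| = 15.5, Q = Z + 15.5·(cos 56.60°, sin 56.60°) = (43.10, -3.325). The perpendicularity gives QR at right angles to ZQ; with |QR| = 18.9 on the right of ZQ, R = Q + 18.9·(0.8348, -0.5505) = (58.88, -13.73). Then cos ∠FRQ = RF·RQ / (|RF||RQ|), giving 20.27°.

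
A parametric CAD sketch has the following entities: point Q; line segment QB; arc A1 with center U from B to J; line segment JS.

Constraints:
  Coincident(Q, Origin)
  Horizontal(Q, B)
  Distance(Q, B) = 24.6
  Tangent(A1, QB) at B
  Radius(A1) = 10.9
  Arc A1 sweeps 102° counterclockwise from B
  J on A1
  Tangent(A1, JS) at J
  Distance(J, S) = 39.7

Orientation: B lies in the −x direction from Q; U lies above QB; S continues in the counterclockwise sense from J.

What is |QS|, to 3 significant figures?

56.5

Q is at the origin; Q and B share the same y with |QB| = 24.6 and B on the −x side, so B = (-24.6, 0.00). The tangent condition forces UB to be normal to QB, so U = B + (0, 10.9) = (-24.6, 10.9). On A1, B sits at bearing -90° from U; a 102° counterclockwise sweep puts J at bearing 12°, so J = U + 10.9·(cos 12°, sin 12°) = (-13.9, 13.2). The tangent condition forces UJ to be normal to JS, so JS runs along (−sin 12°, cos 12°); with |JS| = 39.7, S = (-22.2, 52.0). Then |QS| = |S − Q| = 56.5.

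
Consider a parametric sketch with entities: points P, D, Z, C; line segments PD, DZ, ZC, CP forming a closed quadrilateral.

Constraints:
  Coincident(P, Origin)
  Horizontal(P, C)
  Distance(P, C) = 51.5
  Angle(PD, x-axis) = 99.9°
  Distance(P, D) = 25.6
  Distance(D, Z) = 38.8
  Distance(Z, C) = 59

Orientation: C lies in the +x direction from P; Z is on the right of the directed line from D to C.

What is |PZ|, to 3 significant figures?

14.8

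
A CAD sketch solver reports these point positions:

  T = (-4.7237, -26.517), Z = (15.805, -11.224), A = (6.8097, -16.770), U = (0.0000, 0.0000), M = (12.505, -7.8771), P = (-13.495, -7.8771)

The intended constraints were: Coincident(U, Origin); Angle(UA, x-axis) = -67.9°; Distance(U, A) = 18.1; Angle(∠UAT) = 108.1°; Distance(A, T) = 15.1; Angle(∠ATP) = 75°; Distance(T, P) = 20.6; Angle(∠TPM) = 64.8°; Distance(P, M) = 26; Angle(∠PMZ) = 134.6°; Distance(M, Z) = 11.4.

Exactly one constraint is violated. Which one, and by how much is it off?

Distance(M, Z) = 11.4 — off by 6.70.

U = (0.00, 0.00) ✓; UA at -67.90° ✓; |UA| = 18.10 ✓; ∠UAT = 108.1° ✓; |AT| = 15.10 ✓; ∠ATP = 75.00° ✓; |TP| = 20.60 ✓; ∠TPM = 64.80° ✓; |PM| = 26.00 ✓; ∠PMZ = 134.6° ✓; |MZ| = 4.700 ✗.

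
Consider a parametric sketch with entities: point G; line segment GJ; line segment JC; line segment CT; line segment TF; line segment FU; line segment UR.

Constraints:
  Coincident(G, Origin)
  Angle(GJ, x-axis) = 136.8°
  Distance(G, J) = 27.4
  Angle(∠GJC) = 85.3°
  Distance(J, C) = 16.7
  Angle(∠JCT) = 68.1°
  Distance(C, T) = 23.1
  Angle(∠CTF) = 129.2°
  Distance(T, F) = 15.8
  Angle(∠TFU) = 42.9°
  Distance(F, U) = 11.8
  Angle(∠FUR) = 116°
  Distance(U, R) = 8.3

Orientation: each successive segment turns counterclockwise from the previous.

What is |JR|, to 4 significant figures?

17.93

G is at the origin; GJ runs at 136.8° with length 27.4, so J = (-19.97, 18.76). ∠GJC = 85.3° gives JC at -128.5° from the x-axis; with |JC| = 16.7, C = (-30.37, 5.687). ∠JCT = 68.1° gives CT at -16.60° from the x-axis; with |CT| = 23.1, T = (-8.232, -0.9124). ∠CTF = 129.2° gives TF at 34.20° from the x-axis; with |TF| = 15.8, F = (4.835, 7.969). ∠TFU = 42.9° gives FU at 171.3° from the x-axis; with |FU| = 11.8, U = (-6.829, 9.753). ∠FUR = 116.0° gives UR at -124.7° from the x-axis; with |UR| = 8.3, R = (-11.55, 2.930). Then |JR| = |R − J| = 17.93.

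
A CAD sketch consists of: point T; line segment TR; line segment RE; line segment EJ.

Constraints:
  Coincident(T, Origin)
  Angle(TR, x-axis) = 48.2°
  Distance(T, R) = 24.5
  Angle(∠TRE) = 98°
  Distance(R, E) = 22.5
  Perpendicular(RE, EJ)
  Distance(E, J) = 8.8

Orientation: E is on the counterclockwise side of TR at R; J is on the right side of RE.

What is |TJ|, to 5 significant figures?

42.005

T is at the origin; TR runs at 48.2° with length 24.5, so R = 24.5·(cos 48.2°, sin 48.2°) = (16.330, 18.264). ∠TRE = 98.0°, so RE runs at 48.2° + (180° − 98.0°) = 130.20° from the x-axis; with |RE| = 22.5, E = R + 22.5·(cos 130.20°, sin 130.20°) = (1.8072, 35.450). The perpendicularity gives EJ at right angles to RE; with |EJ| = 8.8 on the right of RE, J = E + 8.8·(0.76380, 0.64546) = (8.5287, 41.130). Then |TJ| = |J − T| = 42.005.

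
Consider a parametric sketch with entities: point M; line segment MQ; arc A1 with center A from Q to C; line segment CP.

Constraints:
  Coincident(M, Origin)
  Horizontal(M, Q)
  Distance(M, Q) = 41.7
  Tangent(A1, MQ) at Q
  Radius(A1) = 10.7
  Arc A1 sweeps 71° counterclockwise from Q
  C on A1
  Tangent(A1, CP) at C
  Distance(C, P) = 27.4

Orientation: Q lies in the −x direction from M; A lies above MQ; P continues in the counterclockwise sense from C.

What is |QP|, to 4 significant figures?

38.20

M is at the origin; M and Q share the same y with |MQ| = 41.7 and Q on the −x side, so Q = (-41.70, 0.000). The tangent condition forces AQ to be normal to MQ, so A = Q + (0, 10.7) = (-41.70, 10.70). On A1, Q sits at bearing -90° from A; a 71° counterclockwise sweep puts C at bearing -19°, so C = A + 10.7·(cos -19°, sin -19°) = (-31.58, 7.216). A1 meets CP tangentially, so AC is at right angles to CP, so CP runs along (−sin -19°, cos -19°); with |CP| = 27.4, P = (-22.66, 33.12). Then |QP| = |P − Q| = 38.20.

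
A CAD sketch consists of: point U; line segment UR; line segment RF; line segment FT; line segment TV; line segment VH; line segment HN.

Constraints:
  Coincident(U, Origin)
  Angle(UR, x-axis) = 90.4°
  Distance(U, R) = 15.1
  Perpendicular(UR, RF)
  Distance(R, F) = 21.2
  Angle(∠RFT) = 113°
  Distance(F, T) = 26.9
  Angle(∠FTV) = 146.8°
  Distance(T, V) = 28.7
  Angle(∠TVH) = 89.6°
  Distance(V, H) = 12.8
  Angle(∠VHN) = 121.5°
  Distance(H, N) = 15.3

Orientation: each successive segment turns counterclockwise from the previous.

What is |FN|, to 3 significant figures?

38.5

U is at the origin; UR runs at 90.4° with length 15.1, so R = (-0.105, 15.1). UR ⟂ RF, so RF runs at -180°; with |RF| = 21.2, F = (-21.3, 15.0). ∠RFT = 113.0° gives FT at -113° from the x-axis; with |FT| = 26.9, T = (-31.6, -9.88). ∠FTV = 146.8° gives TV at -79.4° from the x-axis; with |TV| = 28.7, V = (-26.4, -38.1). ∠TVH = 89.6° gives VH at 11.0° from the x-axis; with |VH| = 12.8, H = (-13.8, -35.7). ∠VHN = 121.5° gives HN at 69.5° from the x-axis; with |HN| = 15.3, N = (-8.44, -21.3). Then |FN| = |N − F| = 38.5.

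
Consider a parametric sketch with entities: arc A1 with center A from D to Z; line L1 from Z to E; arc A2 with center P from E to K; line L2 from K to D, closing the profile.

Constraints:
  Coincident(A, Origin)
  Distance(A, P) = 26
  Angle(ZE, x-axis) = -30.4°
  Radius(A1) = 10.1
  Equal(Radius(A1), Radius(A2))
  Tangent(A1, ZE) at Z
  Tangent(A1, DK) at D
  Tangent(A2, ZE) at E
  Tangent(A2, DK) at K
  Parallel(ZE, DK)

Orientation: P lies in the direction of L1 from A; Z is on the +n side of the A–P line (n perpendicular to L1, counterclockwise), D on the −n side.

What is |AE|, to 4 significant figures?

27.89

The slot axis is L1's direction at -30.4°, so u = (cos -30.4°, sin -30.4°) = (0.8625, -0.5060) and n = (−sin -30.4°, cos -30.4°) = (0.5060, 0.8625). A is at the origin and P lies 26.0 along u from A, so P = 26.0·u = (22.43, -13.16). Tangency of A1 to both parallel lines with radius 10.1 puts Z and D at A ± 10.1·n: Z = (5.111, 8.711), D = (-5.111, -8.711). Equal radii place E and K the same way about P: E = P + 10.1·n = (27.54, -4.445), K = P − 10.1·n = (17.31, -21.87). Then |AE| = |E − A| = 27.89.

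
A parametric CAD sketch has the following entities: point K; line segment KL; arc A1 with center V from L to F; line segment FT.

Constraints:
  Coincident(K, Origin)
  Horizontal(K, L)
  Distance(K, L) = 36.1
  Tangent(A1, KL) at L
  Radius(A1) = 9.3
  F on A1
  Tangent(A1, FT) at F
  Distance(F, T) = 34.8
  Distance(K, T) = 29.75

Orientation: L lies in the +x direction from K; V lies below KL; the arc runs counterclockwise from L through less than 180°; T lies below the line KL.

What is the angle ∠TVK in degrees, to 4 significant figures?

47.85°

Checks: ∠(VL, LK) = 90.00° ✓; |VF| = 9.300 ✓; ∠(VF, FT) = 90.00° ✓; |FT| = 34.80 ✓; |KT| = 29.75 ✓.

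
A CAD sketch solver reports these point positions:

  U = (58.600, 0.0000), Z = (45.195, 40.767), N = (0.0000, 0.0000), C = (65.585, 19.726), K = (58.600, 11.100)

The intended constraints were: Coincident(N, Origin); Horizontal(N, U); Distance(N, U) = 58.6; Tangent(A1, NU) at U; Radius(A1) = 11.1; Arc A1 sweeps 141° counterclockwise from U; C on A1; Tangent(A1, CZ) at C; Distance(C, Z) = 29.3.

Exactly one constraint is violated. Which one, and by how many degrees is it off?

Tangent(A1, CZ) at C — off by 6.90°.

N = (0.00, 0.00) ✓; N.y = 0.00, U.y = 0.00 ✓; |NU| = 58.60 ✓; ∠(KU, UN) = 90.00° ✓; |KU| = 11.10 ✓; bearing(K→C) − bearing(K→U) = 141.0° ✓; |KC| = 11.10 ✓; ∠(KC, CZ) = 96.90° ✗; |CZ| = 29.30 ✓.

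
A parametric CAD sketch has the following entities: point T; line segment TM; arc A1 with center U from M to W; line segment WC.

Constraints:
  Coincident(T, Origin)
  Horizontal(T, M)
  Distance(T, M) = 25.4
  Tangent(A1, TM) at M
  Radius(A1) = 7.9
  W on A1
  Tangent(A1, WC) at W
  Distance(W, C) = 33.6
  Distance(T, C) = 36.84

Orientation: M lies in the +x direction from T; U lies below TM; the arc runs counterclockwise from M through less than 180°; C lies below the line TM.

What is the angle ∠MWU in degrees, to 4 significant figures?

55.60°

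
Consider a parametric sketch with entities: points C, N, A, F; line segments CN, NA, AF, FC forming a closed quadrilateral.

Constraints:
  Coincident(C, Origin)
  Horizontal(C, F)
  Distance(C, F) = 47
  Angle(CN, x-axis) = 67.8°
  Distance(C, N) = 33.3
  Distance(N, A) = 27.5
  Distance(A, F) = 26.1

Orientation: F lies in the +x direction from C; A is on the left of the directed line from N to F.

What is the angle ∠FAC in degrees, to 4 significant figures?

74.46°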